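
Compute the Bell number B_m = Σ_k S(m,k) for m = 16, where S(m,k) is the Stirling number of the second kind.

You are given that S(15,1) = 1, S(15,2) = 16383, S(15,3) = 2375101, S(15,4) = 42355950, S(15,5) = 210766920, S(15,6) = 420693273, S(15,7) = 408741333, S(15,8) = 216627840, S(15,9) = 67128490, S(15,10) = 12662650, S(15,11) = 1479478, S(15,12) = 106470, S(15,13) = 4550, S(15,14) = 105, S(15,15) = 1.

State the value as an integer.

10480142147

r16: T_16,1=1×1+0=1; T_16,2=2×16383+1=32767; T_16,3=3×2375101+16383=7141686; T_16,4=4×42355950+2375101=171798901; T_16,5=5×210766920+42355950=1096190550; T_16,6=6×420693273+210766920=2734926558; T_16,7=7×408741333+420693273=3281882604; T_16,8=8×216627840+408741333=2141764053; T_16,9=9×67128490+216627840=820784250; T_16,10=10×12662650+67128490=193754990; T_16,11=11×1479478+12662650=28936908; T_16,12=12×106470+1479478=2757118; T_16,13=13×4550+106470=165620; T_16,14=14×105+4550=6020; T_16,15=15×1+105=120; T_16,16=16×0+1=1
B_16 = ΣS(16,k) = 1+32767+7141686+171798901+1096190550+2734926558+3281882604+2141764053+820784250+193754990+28936908+2757118+165620+6020+120+1 = 10480142147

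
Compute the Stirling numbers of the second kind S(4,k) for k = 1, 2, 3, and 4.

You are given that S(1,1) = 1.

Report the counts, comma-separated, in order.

1, 7, 6, 1

r2: T_2,1=1×1+0=1; T_2,2=2×0+1=1
r3: T_3,1=1×1+0=1; T_3,2=2×1+1=3; T_3,3=3×0+1=1
r4: T_4,1=1×1+0=1; T_4,2=2×3+1=7; T_4,3=3×1+3=6; T_4,4=4×0+1=1
Read S(4,1) = 1, S(4,2) = 7, S(4,3) = 6, S(4,4) = 1.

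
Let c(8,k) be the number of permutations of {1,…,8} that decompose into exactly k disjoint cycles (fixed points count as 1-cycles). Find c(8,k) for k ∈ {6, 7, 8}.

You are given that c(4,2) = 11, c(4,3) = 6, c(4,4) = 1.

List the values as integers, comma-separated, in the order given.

322, 28, 1

i=5: T(5,3)=11+4·6=35 | T(5,4)=6+4·1=10 | T(5,5)=1+4·0=1
i=6: T(6,4)=35+5·10=85 | T(6,5)=10+5·1=15 | T(6,6)=1+5·0=1
i=7: T(7,5)=85+6·15=175 | T(7,6)=15+6·1=21 | T(7,7)=1+6·0=1
i=8: T(8,6)=175+7·21=322 | T(8,7)=21+7·1=28 | T(8,8)=1+7·0=1
Read c(8,6) = 322, c(8,7) = 28, c(8,8) = 1.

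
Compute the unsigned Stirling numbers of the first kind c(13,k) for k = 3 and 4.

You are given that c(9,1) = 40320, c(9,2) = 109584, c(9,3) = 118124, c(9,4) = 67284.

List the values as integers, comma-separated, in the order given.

row 10: T[10][1]=9·40320+0=362880  T[10][2]=9·109584+40320=1026576  T[10][3]=9·118124+109584=1172700  T[10][4]=9·67284+118124=723680
row 11: T[11][1]=10·362880+0=3628800  T[11][2]=10·1026576+362880=10628640  T[11][3]=10·1172700+1026576=12753576  T[11][4]=10·723680+1172700=8409500
row 12: T[12][2]=11·10628640+3628800=120543840  T[12][3]=11·12753576+10628640=150917976  T[12][4]=11·8409500+12753576=105258076
row 13: T[13][3]=12·150917976+120543840=1931559552  T[13][4]=12·105258076+150917976=1414014888
Read c(13,3) = 1931559552, c(13,4) = 1414014888.

1931559552, 1414014888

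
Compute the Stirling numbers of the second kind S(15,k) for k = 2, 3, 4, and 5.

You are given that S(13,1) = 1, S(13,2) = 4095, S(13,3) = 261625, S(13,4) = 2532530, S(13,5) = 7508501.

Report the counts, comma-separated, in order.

r14: T_14,1=1×1+0=1; T_14,2=2×4095+1=8191; T_14,3=3×261625+4095=788970; T_14,4=4×2532530+261625=10391745; T_14,5=5×7508501+2532530=40075035
r15: T_15,2=2×8191+1=16383; T_15,3=3×788970+8191=2375101; T_15,4=4×10391745+788970=42355950; T_15,5=5×40075035+10391745=210766920
Read S(15,2) = 16383, S(15,3) = 2375101, S(15,4) = 42355950, S(15,5) = 210766920.

16383, 2375101, 42355950, 210766920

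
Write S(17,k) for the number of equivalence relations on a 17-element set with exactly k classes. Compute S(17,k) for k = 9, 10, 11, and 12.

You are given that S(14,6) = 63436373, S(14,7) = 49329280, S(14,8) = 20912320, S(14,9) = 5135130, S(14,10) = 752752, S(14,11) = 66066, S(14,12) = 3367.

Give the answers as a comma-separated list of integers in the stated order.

9528822303, 2758334150, 512060978, 62022324

@15  (15,7):49329280·7+63436373→408741333, (15,8):20912320·8+49329280→216627840, (15,9):5135130·9+20912320→67128490, (15,10):752752·10+5135130→12662650, (15,11):66066·11+752752→1479478, (15,12):3367·12+66066→106470
@16  (16,8):216627840·8+408741333→2141764053, (16,9):67128490·9+216627840→820784250, (16,10):12662650·10+67128490→193754990, (16,11):1479478·11+12662650→28936908, (16,12):106470·12+1479478→2757118
@17  (17,9):820784250·9+2141764053→9528822303, (17,10):193754990·10+820784250→2758334150, (17,11):28936908·11+193754990→512060978, (17,12):2757118·12+28936908→62022324
Read S(17,9) = 9528822303, S(17,10) = 2758334150, S(17,11) = 512060978, S(17,12) = 62022324.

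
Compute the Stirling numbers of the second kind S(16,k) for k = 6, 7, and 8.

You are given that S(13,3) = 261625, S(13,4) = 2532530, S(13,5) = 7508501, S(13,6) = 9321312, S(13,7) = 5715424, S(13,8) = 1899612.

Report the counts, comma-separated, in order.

i=14: T(14,4)=261625+4·2532530=10391745 | T(14,5)=2532530+5·7508501=40075035 | T(14,6)=7508501+6·9321312=63436373 | T(14,7)=9321312+7·5715424=49329280 | T(14,8)=5715424+8·1899612=20912320
i=15: T(15,5)=10391745+5·40075035=210766920 | T(15,6)=40075035+6·63436373=420693273 | T(15,7)=63436373+7·49329280=408741333 | T(15,8)=49329280+8·20912320=216627840
i=16: T(16,6)=210766920+6·420693273=2734926558 | T(16,7)=420693273+7·408741333=3281882604 | T(16,8)=408741333+8·216627840=2141764053
Read S(16,6) = 2734926558, S(16,7) = 3281882604, S(16,8) = 2141764053.

2734926558, 3281882604, 2141764053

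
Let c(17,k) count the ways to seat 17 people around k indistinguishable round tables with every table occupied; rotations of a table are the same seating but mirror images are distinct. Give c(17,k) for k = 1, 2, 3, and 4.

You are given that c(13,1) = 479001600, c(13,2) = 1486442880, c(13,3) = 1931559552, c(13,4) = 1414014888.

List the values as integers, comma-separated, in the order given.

row 14: T[14][1]=13·479001600+0=6227020800  T[14][2]=13·1486442880+479001600=19802759040  T[14][3]=13·1931559552+1486442880=26596717056  T[14][4]=13·1414014888+1931559552=20313753096
row 15: T[15][1]=14·6227020800+0=87178291200  T[15][2]=14·19802759040+6227020800=283465647360  T[15][3]=14·26596717056+19802759040=392156797824  T[15][4]=14·20313753096+26596717056=310989260400
row 16: T[16][1]=15·87178291200+0=1307674368000  T[16][2]=15·283465647360+87178291200=4339163001600  T[16][3]=15·392156797824+283465647360=6165817614720  T[16][4]=15·310989260400+392156797824=5056995703824
row 17: T[17][1]=16·1307674368000+0=20922789888000  T[17][2]=16·4339163001600+1307674368000=70734282393600  T[17][3]=16·6165817614720+4339163001600=102992244837120  T[17][4]=16·5056995703824+6165817614720=87077748875904
Read c(17,1) = 20922789888000, c(17,2) = 70734282393600, c(17,3) = 102992244837120, c(17,4) = 87077748875904.

20922789888000, 70734282393600, 102992244837120, 87077748875904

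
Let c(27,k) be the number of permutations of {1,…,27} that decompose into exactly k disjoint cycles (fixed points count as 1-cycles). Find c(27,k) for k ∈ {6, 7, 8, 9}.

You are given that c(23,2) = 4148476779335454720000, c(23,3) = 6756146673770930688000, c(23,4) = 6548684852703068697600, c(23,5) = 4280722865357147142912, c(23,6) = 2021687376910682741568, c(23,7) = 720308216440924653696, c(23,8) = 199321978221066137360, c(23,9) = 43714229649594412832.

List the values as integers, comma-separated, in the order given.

i=24: T(24,3)=4148476779335454720000+23·6756146673770930688000=159539850276066860544000 | T(24,4)=6756146673770930688000+23·6548684852703068697600=157375898285941510732800 | T(24,5)=6548684852703068697600+23·4280722865357147142912=105005310755917452984576 | T(24,6)=4280722865357147142912+23·2021687376910682741568=50779532534302850198976 | T(24,7)=2021687376910682741568+23·720308216440924653696=18588776355051949776576 | T(24,8)=720308216440924653696+23·199321978221066137360=5304713715525445812976 | T(24,9)=199321978221066137360+23·43714229649594412832=1204749260161737632496
i=25: T(25,4)=159539850276066860544000+24·157375898285941510732800=3936561409138663118131200 | T(25,5)=157375898285941510732800+24·105005310755917452984576=2677503356427960382362624 | T(25,6)=105005310755917452984576+24·50779532534302850198976=1323714091579185857760000 | T(25,7)=50779532534302850198976+24·18588776355051949776576=496910165055549644836800 | T(25,8)=18588776355051949776576+24·5304713715525445812976=145901905527662649288000 | T(25,9)=5304713715525445812976+24·1204749260161737632496=34218695959407148992880
i=26: T(26,5)=3936561409138663118131200+25·2677503356427960382362624=70874145319837672677196800 | T(26,6)=2677503356427960382362624+25·1323714091579185857760000=35770355645907606826362624 | T(26,7)=1323714091579185857760000+25·496910165055549644836800=13746468217967926978680000 | T(26,8)=496910165055549644836800+25·145901905527662649288000=4144457803247115877036800 | T(26,9)=145901905527662649288000+25·34218695959407148992880=1001369304512841374110000
i=27: T(27,6)=70874145319837672677196800+26·35770355645907606826362624=1000903392113435450162625024 | T(27,7)=35770355645907606826362624+26·13746468217967926978680000=393178529313073708272042624 | T(27,8)=13746468217967926978680000+26·4144457803247115877036800=121502371102392939781636800 | T(27,9)=4144457803247115877036800+26·1001369304512841374110000=30180059720580991603896800
Read c(27,6) = 1000903392113435450162625024, c(27,7) = 393178529313073708272042624, c(27,8) = 121502371102392939781636800, c(27,9) = 30180059720580991603896800.

1000903392113435450162625024, 393178529313073708272042624, 121502371102392939781636800, 30180059720580991603896800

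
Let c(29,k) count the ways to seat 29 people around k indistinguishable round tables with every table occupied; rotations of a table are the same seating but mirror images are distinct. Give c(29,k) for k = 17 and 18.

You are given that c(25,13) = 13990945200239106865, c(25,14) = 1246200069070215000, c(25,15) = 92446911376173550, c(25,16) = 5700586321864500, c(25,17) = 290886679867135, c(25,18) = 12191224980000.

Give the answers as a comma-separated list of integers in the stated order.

1101911578045922391915, 62656135265695354110

row 26: T[26][14]=25·1246200069070215000+13990945200239106865=45145946926994481865  T[26][15]=25·92446911376173550+1246200069070215000=3557372853474553750  T[26][16]=25·5700586321864500+92446911376173550=234961569422786050  T[26][17]=25·290886679867135+5700586321864500=12972753318542875  T[26][18]=25·12191224980000+290886679867135=595667304367135
row 27: T[27][15]=26·3557372853474553750+45145946926994481865=137637641117332879365  T[27][16]=26·234961569422786050+3557372853474553750=9666373658466991050  T[27][17]=26·12972753318542875+234961569422786050=572253155704900800  T[27][18]=26·595667304367135+12972753318542875=28460103232088385
row 28: T[28][16]=27·9666373658466991050+137637641117332879365=398629729895941637715  T[28][17]=27·572253155704900800+9666373658466991050=25117208862499312650  T[28][18]=27·28460103232088385+572253155704900800=1340675942971287195
row 29: T[29][17]=28·25117208862499312650+398629729895941637715=1101911578045922391915  T[29][18]=28·1340675942971287195+25117208862499312650=62656135265695354110
Read c(29,17) = 1101911578045922391915, c(29,18) = 62656135265695354110.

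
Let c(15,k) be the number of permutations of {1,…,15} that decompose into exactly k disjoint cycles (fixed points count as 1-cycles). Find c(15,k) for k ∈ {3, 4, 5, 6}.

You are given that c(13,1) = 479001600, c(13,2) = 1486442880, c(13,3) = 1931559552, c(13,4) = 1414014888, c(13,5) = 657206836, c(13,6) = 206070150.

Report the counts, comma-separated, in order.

r14: T_14,2=13×1486442880+479001600=19802759040; T_14,3=13×1931559552+1486442880=26596717056; T_14,4=13×1414014888+1931559552=20313753096; T_14,5=13×657206836+1414014888=9957703756; T_14,6=13×206070150+657206836=3336118786
r15: T_15,3=14×26596717056+19802759040=392156797824; T_15,4=14×20313753096+26596717056=310989260400; T_15,5=14×9957703756+20313753096=159721605680; T_15,6=14×3336118786+9957703756=56663366760
Read c(15,3) = 392156797824, c(15,4) = 310989260400, c(15,5) = 159721605680, c(15,6) = 56663366760.

392156797824, 310989260400, 159721605680, 56663366760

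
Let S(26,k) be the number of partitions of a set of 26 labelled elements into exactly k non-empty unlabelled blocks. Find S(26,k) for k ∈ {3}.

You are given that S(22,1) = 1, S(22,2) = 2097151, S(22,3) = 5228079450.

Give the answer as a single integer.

423610750290

row 23: T[23][1]=1·1+0=1  T[23][2]=2·2097151+1=4194303  T[23][3]=3·5228079450+2097151=15686335501
row 24: T[24][1]=1·1+0=1  T[24][2]=2·4194303+1=8388607  T[24][3]=3·15686335501+4194303=47063200806
row 25: T[25][2]=2·8388607+1=16777215  T[25][3]=3·47063200806+8388607=141197991025
row 26: T[26][3]=3·141197991025+16777215=423610750290
Read S(26,3) = 423610750290.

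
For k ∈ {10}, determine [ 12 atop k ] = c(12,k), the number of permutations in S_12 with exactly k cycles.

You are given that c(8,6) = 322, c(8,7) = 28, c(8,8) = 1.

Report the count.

r9: T_9,7=8×28+322=546; T_9,8=8×1+28=36; T_9,9=8×0+1=1
r10: T_10,8=9×36+546=870; T_10,9=9×1+36=45; T_10,10=9×0+1=1
r11: T_11,9=10×45+870=1320; T_11,10=10×1+45=55
r12: T_12,10=11×55+1320=1925
Read c(12,10) = 1925.

1925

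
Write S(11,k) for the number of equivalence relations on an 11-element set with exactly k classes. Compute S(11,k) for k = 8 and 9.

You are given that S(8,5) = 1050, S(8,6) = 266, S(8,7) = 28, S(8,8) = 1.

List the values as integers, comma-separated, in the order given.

11880, 1155

@9  (9,6):266·6+1050→2646, (9,7):28·7+266→462, (9,8):1·8+28→36, (9,9):0·9+1→1
@10  (10,7):462·7+2646→5880, (10,8):36·8+462→750, (10,9):1·9+36→45
@11  (11,8):750·8+5880→11880, (11,9):45·9+750→1155
Read S(11,8) = 11880, S(11,9) = 1155.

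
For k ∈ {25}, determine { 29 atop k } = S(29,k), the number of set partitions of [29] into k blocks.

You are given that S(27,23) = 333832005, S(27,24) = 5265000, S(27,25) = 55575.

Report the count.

row 28: T[28][24]=24·5265000+333832005=460192005  T[28][25]=25·55575+5265000=6654375
row 29: T[29][25]=25·6654375+460192005=626551380
Read S(29,25) = 626551380.

626551380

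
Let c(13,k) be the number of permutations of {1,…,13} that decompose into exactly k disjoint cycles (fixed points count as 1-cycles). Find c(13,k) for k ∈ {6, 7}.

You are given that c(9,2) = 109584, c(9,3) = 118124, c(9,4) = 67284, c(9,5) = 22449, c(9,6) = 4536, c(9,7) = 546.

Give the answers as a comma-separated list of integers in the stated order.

206070150, 44990231

r10: T_10,3=9×118124+109584=1172700; T_10,4=9×67284+118124=723680; T_10,5=9×22449+67284=269325; T_10,6=9×4536+22449=63273; T_10,7=9×546+4536=9450
r11: T_11,4=10×723680+1172700=8409500; T_11,5=10×269325+723680=3416930; T_11,6=10×63273+269325=902055; T_11,7=10×9450+63273=157773
r12: T_12,5=11×3416930+8409500=45995730; T_12,6=11×902055+3416930=13339535; T_12,7=11×157773+902055=2637558
r13: T_13,6=12×13339535+45995730=206070150; T_13,7=12×2637558+13339535=44990231
Read c(13,6) = 206070150, c(13,7) = 44990231.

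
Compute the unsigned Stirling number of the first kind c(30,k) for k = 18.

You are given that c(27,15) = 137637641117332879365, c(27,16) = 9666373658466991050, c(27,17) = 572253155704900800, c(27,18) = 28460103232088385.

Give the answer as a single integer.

2918939500751087661105

[28] T[28,16]:27*9666373658466991050+137637641117332879365=398629729895941637715 · T[28,17]:27*572253155704900800+9666373658466991050=25117208862499312650 · T[28,18]:27*28460103232088385+572253155704900800=1340675942971287195
[29] T[29,17]:28*25117208862499312650+398629729895941637715=1101911578045922391915 · T[29,18]:28*1340675942971287195+25117208862499312650=62656135265695354110
[30] T[30,18]:29*62656135265695354110+1101911578045922391915=2918939500751087661105
Read c(30,18) = 2918939500751087661105.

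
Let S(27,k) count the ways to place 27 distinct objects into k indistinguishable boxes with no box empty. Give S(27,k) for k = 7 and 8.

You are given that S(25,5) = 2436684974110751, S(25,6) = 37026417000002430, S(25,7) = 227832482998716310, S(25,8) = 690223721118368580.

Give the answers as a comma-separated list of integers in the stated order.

i=26: T(26,6)=2436684974110751+6·37026417000002430=224595186974125331 | T(26,7)=37026417000002430+7·227832482998716310=1631853797991016600 | T(26,8)=227832482998716310+8·690223721118368580=5749622251945664950
i=27: T(27,7)=224595186974125331+7·1631853797991016600=11647571772911241531 | T(27,8)=1631853797991016600+8·5749622251945664950=47628831813556336200
Read S(27,7) = 11647571772911241531, S(27,8) = 47628831813556336200.

11647571772911241531, 47628831813556336200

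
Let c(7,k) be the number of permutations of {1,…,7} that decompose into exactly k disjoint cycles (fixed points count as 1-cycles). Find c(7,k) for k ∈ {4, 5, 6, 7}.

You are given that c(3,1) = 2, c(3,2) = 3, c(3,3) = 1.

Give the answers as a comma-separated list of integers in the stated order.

[4] T[4,1]:3*2+0=6 · T[4,2]:3*3+2=11 · T[4,3]:3*1+3=6 · T[4,4]:3*0+1=1
[5] T[5,2]:4*11+6=50 · T[5,3]:4*6+11=35 · T[5,4]:4*1+6=10 · T[5,5]:4*0+1=1
[6] T[6,3]:5*35+50=225 · T[6,4]:5*10+35=85 · T[6,5]:5*1+10=15 · T[6,6]:5*0+1=1
[7] T[7,4]:6*85+225=735 · T[7,5]:6*15+85=175 · T[7,6]:6*1+15=21 · T[7,7]:6*0+1=1
Read c(7,4) = 735, c(7,5) = 175, c(7,6) = 21, c(7,7) = 1.

735, 175, 21, 1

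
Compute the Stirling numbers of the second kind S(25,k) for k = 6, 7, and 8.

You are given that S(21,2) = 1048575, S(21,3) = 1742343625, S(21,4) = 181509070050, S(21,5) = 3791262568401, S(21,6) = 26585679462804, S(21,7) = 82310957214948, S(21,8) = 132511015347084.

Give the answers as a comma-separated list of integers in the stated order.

37026417000002430, 227832482998716310, 690223721118368580

@22  (22,3):1742343625·3+1048575→5228079450, (22,4):181509070050·4+1742343625→727778623825, (22,5):3791262568401·5+181509070050→19137821912055, (22,6):26585679462804·6+3791262568401→163305339345225, (22,7):82310957214948·7+26585679462804→602762379967440, (22,8):132511015347084·8+82310957214948→1142399079991620
@23  (23,4):727778623825·4+5228079450→2916342574750, (23,5):19137821912055·5+727778623825→96416888184100, (23,6):163305339345225·6+19137821912055→998969857983405, (23,7):602762379967440·7+163305339345225→4382641999117305, (23,8):1142399079991620·8+602762379967440→9741955019900400
@24  (24,5):96416888184100·5+2916342574750→485000783495250, (24,6):998969857983405·6+96416888184100→6090236036084530, (24,7):4382641999117305·7+998969857983405→31677463851804540, (24,8):9741955019900400·8+4382641999117305→82318282158320505
@25  (25,6):6090236036084530·6+485000783495250→37026417000002430, (25,7):31677463851804540·7+6090236036084530→227832482998716310, (25,8):82318282158320505·8+31677463851804540→690223721118368580
Read S(25,6) = 37026417000002430, S(25,7) = 227832482998716310, S(25,8) = 690223721118368580.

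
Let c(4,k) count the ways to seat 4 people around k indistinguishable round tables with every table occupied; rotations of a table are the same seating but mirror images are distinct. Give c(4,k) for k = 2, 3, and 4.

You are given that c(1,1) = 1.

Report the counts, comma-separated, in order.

11, 6, 1

i=2: T(2,1)=0+1·1=1 | T(2,2)=1+1·0=1
i=3: T(3,1)=0+2·1=2 | T(3,2)=1+2·1=3 | T(3,3)=1+2·0=1
i=4: T(4,2)=2+3·3=11 | T(4,3)=3+3·1=6 | T(4,4)=1+3·0=1
Read c(4,2) = 11, c(4,3) = 6, c(4,4) = 1.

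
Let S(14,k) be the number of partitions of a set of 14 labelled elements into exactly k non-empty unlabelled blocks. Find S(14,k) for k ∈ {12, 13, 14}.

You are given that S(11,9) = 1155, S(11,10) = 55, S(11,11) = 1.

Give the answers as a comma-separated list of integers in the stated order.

@12  (12,10):55·10+1155→1705, (12,11):1·11+55→66, (12,12):0·12+1→1
@13  (13,11):66·11+1705→2431, (13,12):1·12+66→78, (13,13):0·13+1→1
@14  (14,12):78·12+2431→3367, (14,13):1·13+78→91, (14,14):0·14+1→1
Read S(14,12) = 3367, S(14,13) = 91, S(14,14) = 1.

3367, 91, 1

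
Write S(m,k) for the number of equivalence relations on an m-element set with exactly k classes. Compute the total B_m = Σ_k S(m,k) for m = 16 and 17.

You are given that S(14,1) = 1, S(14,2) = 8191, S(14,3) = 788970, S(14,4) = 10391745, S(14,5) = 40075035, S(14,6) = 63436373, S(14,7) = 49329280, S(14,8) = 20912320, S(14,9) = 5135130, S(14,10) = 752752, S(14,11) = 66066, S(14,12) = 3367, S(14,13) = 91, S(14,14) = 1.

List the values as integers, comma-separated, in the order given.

r15: T_15,1=1×1+0=1; T_15,2=2×8191+1=16383; T_15,3=3×788970+8191=2375101; T_15,4=4×10391745+788970=42355950; T_15,5=5×40075035+10391745=210766920; T_15,6=6×63436373+40075035=420693273; T_15,7=7×49329280+63436373=408741333; T_15,8=8×20912320+49329280=216627840; T_15,9=9×5135130+20912320=67128490; T_15,10=10×752752+5135130=12662650; T_15,11=11×66066+752752=1479478; T_15,12=12×3367+66066=106470; T_15,13=13×91+3367=4550; T_15,14=14×1+91=105; T_15,15=15×0+1=1
r16: T_16,1=1×1+0=1; T_16,2=2×16383+1=32767; T_16,3=3×2375101+16383=7141686; T_16,4=4×42355950+2375101=171798901; T_16,5=5×210766920+42355950=1096190550; T_16,6=6×420693273+210766920=2734926558; T_16,7=7×408741333+420693273=3281882604; T_16,8=8×216627840+408741333=2141764053; T_16,9=9×67128490+216627840=820784250; T_16,10=10×12662650+67128490=193754990; T_16,11=11×1479478+12662650=28936908; T_16,12=12×106470+1479478=2757118; T_16,13=13×4550+106470=165620; T_16,14=14×105+4550=6020; T_16,15=15×1+105=120; T_16,16=16×0+1=1
r17: T_17,1=1×1+0=1; T_17,2=2×32767+1=65535; T_17,3=3×7141686+32767=21457825; T_17,4=4×171798901+7141686=694337290; T_17,5=5×1096190550+171798901=5652751651; T_17,6=6×2734926558+1096190550=17505749898; T_17,7=7×3281882604+2734926558=25708104786; T_17,8=8×2141764053+3281882604=20415995028; T_17,9=9×820784250+2141764053=9528822303; T_17,10=10×193754990+820784250=2758334150; T_17,11=11×28936908+193754990=512060978; T_17,12=12×2757118+28936908=62022324; T_17,13=13×165620+2757118=4910178; T_17,14=14×6020+165620=249900; T_17,15=15×120+6020=7820; T_17,16=16×1+120=136; T_17,17=17×0+1=1
B_16 = ΣS(16,k) = 1+32767+7141686+171798901+1096190550+2734926558+3281882604+2141764053+820784250+193754990+28936908+2757118+165620+6020+120+1 = 10480142147
B_17 = ΣS(17,k) = 1+65535+21457825+694337290+5652751651+17505749898+25708104786+20415995028+9528822303+2758334150+512060978+62022324+4910178+249900+7820+136+1 = 82864869804

10480142147, 82864869804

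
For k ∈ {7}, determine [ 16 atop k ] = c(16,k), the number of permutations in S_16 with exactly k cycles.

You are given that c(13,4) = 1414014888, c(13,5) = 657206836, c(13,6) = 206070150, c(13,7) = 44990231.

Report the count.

i=14: T(14,5)=1414014888+13·657206836=9957703756 | T(14,6)=657206836+13·206070150=3336118786 | T(14,7)=206070150+13·44990231=790943153
i=15: T(15,6)=9957703756+14·3336118786=56663366760 | T(15,7)=3336118786+14·790943153=14409322928
i=16: T(16,7)=56663366760+15·14409322928=272803210680
Read c(16,7) = 272803210680.

272803210680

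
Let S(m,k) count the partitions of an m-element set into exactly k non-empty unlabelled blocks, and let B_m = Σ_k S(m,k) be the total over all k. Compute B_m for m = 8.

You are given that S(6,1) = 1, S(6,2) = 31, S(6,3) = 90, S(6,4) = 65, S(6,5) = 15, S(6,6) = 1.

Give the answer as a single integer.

i=7: T(7,1)=0+1·1=1 | T(7,2)=1+2·31=63 | T(7,3)=31+3·90=301 | T(7,4)=90+4·65=350 | T(7,5)=65+5·15=140 | T(7,6)=15+6·1=21 | T(7,7)=1+7·0=1
i=8: T(8,1)=0+1·1=1 | T(8,2)=1+2·63=127 | T(8,3)=63+3·301=966 | T(8,4)=301+4·350=1701 | T(8,5)=350+5·140=1050 | T(8,6)=140+6·21=266 | T(8,7)=21+7·1=28 | T(8,8)=1+8·0=1
B_8 = ΣS(8,k) = 1+127+966+1701+1050+266+28+1 = 4140

4140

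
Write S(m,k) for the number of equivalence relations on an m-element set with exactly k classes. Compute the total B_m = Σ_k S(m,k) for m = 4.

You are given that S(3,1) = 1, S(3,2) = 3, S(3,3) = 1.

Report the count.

15

r4: T_4,1=1×1+0=1; T_4,2=2×3+1=7; T_4,3=3×1+3=6; T_4,4=4×0+1=1
B_4 = ΣS(4,k) = 1+7+6+1 = 15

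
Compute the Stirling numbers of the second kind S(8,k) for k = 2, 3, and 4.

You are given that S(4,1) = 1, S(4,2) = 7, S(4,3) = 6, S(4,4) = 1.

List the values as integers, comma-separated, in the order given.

127, 966, 1701

@5  (5,1):1·1+0→1, (5,2):7·2+1→15, (5,3):6·3+7→25, (5,4):1·4+6→10
@6  (6,1):1·1+0→1, (6,2):15·2+1→31, (6,3):25·3+15→90, (6,4):10·4+25→65
@7  (7,1):1·1+0→1, (7,2):31·2+1→63, (7,3):90·3+31→301, (7,4):65·4+90→350
@8  (8,2):63·2+1→127, (8,3):301·3+63→966, (8,4):350·4+301→1701
Read S(8,2) = 127, S(8,3) = 966, S(8,4) = 1701.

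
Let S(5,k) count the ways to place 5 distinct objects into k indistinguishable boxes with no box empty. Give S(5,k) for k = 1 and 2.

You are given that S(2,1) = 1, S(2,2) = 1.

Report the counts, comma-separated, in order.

@3  (3,1):1·1+0→1, (3,2):1·2+1→3
@4  (4,1):1·1+0→1, (4,2):3·2+1→7
@5  (5,1):1·1+0→1, (5,2):7·2+1→15
Read S(5,1) = 1, S(5,2) = 15.

1, 15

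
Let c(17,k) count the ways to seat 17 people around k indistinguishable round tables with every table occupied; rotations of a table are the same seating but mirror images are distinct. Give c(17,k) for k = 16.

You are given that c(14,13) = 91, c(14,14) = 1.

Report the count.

136

@15  (15,14):1·14+91→105, (15,15):0·14+1→1
@16  (16,15):1·15+105→120, (16,16):0·15+1→1
@17  (17,16):1·16+120→136
Read c(17,16) = 136.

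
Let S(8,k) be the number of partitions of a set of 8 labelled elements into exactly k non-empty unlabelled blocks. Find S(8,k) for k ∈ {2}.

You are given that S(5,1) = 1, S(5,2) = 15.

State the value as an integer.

@6  (6,1):1·1+0→1, (6,2):15·2+1→31
@7  (7,1):1·1+0→1, (7,2):31·2+1→63
@8  (8,2):63·2+1→127
Read S(8,2) = 127.

127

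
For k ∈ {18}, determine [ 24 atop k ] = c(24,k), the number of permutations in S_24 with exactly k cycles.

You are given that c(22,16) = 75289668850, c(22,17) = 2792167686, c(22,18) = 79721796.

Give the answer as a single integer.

241276443496

[23] T[23,17]:22*2792167686+75289668850=136717357942 · T[23,18]:22*79721796+2792167686=4546047198
[24] T[24,18]:23*4546047198+136717357942=241276443496
Read c(24,18) = 241276443496.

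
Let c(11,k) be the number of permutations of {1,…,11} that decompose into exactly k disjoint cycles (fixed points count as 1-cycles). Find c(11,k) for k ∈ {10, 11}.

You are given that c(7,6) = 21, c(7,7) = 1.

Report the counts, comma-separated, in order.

r8: T_8,7=7×1+21=28; T_8,8=7×0+1=1
r9: T_9,8=8×1+28=36; T_9,9=8×0+1=1
r10: T_10,9=9×1+36=45; T_10,10=9×0+1=1
r11: T_11,10=10×1+45=55; T_11,11=10×0+1=1
Read c(11,10) = 55, c(11,11) = 1.

55, 1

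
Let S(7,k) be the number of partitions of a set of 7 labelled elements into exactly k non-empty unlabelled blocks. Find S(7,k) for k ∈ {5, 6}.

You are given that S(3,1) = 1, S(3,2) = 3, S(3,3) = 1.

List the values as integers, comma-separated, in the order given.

r4: T_4,2=2×3+1=7; T_4,3=3×1+3=6; T_4,4=4×0+1=1
r5: T_5,3=3×6+7=25; T_5,4=4×1+6=10; T_5,5=5×0+1=1
r6: T_6,4=4×10+25=65; T_6,5=5×1+10=15; T_6,6=6×0+1=1
r7: T_7,5=5×15+65=140; T_7,6=6×1+15=21
Read S(7,5) = 140, S(7,6) = 21.

140, 21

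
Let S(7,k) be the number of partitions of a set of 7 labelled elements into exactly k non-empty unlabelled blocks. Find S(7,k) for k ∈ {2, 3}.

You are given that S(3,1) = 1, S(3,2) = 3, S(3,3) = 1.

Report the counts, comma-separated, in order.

63, 301

[4] T[4,1]:1*1+0=1 · T[4,2]:2*3+1=7 · T[4,3]:3*1+3=6
[5] T[5,1]:1*1+0=1 · T[5,2]:2*7+1=15 · T[5,3]:3*6+7=25
[6] T[6,1]:1*1+0=1 · T[6,2]:2*15+1=31 · T[6,3]:3*25+15=90
[7] T[7,2]:2*31+1=63 · T[7,3]:3*90+31=301
Read S(7,2) = 63, S(7,3) = 301.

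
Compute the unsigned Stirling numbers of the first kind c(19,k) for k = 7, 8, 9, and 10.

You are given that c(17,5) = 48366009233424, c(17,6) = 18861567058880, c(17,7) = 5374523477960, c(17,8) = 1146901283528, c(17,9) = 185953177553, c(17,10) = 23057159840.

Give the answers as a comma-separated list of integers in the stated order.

2353125040549984, 557921681547048, 102417740732658, 14710753408923

i=18: T(18,6)=48366009233424+17·18861567058880=369012649234384 | T(18,7)=18861567058880+17·5374523477960=110228466184200 | T(18,8)=5374523477960+17·1146901283528=24871845297936 | T(18,9)=1146901283528+17·185953177553=4308105301929 | T(18,10)=185953177553+17·23057159840=577924894833
i=19: T(19,7)=369012649234384+18·110228466184200=2353125040549984 | T(19,8)=110228466184200+18·24871845297936=557921681547048 | T(19,9)=24871845297936+18·4308105301929=102417740732658 | T(19,10)=4308105301929+18·577924894833=14710753408923
Read c(19,7) = 2353125040549984, c(19,8) = 557921681547048, c(19,9) = 102417740732658, c(19,10) = 14710753408923.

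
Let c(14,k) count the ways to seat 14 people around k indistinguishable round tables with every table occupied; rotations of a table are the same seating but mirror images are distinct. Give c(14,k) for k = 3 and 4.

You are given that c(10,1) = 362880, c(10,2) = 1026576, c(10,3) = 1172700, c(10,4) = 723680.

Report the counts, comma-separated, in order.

i=11: T(11,1)=0+10·362880=3628800 | T(11,2)=362880+10·1026576=10628640 | T(11,3)=1026576+10·1172700=12753576 | T(11,4)=1172700+10·723680=8409500
i=12: T(12,1)=0+11·3628800=39916800 | T(12,2)=3628800+11·10628640=120543840 | T(12,3)=10628640+11·12753576=150917976 | T(12,4)=12753576+11·8409500=105258076
i=13: T(13,2)=39916800+12·120543840=1486442880 | T(13,3)=120543840+12·150917976=1931559552 | T(13,4)=150917976+12·105258076=1414014888
i=14: T(14,3)=1486442880+13·1931559552=26596717056 | T(14,4)=1931559552+13·1414014888=20313753096
Read c(14,3) = 26596717056, c(14,4) = 20313753096.

26596717056, 20313753096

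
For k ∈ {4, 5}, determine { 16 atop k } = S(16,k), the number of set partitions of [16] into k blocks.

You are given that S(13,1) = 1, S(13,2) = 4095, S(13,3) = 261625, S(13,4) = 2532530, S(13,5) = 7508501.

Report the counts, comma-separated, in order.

171798901, 1096190550

r14: T_14,2=2×4095+1=8191; T_14,3=3×261625+4095=788970; T_14,4=4×2532530+261625=10391745; T_14,5=5×7508501+2532530=40075035
r15: T_15,3=3×788970+8191=2375101; T_15,4=4×10391745+788970=42355950; T_15,5=5×40075035+10391745=210766920
r16: T_16,4=4×42355950+2375101=171798901; T_16,5=5×210766920+42355950=1096190550
Read S(16,4) = 171798901, S(16,5) = 1096190550.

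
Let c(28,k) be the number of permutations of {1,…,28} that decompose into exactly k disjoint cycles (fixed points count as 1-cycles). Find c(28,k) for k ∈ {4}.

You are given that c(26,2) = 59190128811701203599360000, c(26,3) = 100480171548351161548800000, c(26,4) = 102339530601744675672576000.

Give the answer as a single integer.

77226989703299075087834112000

r27: T_27,3=26×100480171548351161548800000+59190128811701203599360000=2671674589068831403868160000; T_27,4=26×102339530601744675672576000+100480171548351161548800000=2761307967193712729035776000
r28: T_28,4=27×2761307967193712729035776000+2671674589068831403868160000=77226989703299075087834112000
Read c(28,4) = 77226989703299075087834112000.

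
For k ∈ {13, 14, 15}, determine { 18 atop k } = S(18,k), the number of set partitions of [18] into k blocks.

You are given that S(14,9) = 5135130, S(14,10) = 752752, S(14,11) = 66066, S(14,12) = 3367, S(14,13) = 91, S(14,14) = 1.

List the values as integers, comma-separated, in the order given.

125854638, 8408778, 367200

[15] T[15,10]:10*752752+5135130=12662650 · T[15,11]:11*66066+752752=1479478 · T[15,12]:12*3367+66066=106470 · T[15,13]:13*91+3367=4550 · T[15,14]:14*1+91=105 · T[15,15]:15*0+1=1
[16] T[16,11]:11*1479478+12662650=28936908 · T[16,12]:12*106470+1479478=2757118 · T[16,13]:13*4550+106470=165620 · T[16,14]:14*105+4550=6020 · T[16,15]:15*1+105=120
[17] T[17,12]:12*2757118+28936908=62022324 · T[17,13]:13*165620+2757118=4910178 · T[17,14]:14*6020+165620=249900 · T[17,15]:15*120+6020=7820
[18] T[18,13]:13*4910178+62022324=125854638 · T[18,14]:14*249900+4910178=8408778 · T[18,15]:15*7820+249900=367200
Read S(18,13) = 125854638, S(18,14) = 8408778, S(18,15) = 367200.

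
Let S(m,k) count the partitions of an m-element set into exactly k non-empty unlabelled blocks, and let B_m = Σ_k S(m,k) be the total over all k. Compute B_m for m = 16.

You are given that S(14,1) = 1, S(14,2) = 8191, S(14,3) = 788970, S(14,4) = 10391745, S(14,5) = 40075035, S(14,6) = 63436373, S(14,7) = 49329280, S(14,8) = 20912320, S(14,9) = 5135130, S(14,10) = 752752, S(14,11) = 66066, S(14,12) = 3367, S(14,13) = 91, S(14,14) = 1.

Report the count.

10480142147

@15  (15,1):1·1+0→1, (15,2):8191·2+1→16383, (15,3):788970·3+8191→2375101, (15,4):10391745·4+788970→42355950, (15,5):40075035·5+10391745→210766920, (15,6):63436373·6+40075035→420693273, (15,7):49329280·7+63436373→408741333, (15,8):20912320·8+49329280→216627840, (15,9):5135130·9+20912320→67128490, (15,10):752752·10+5135130→12662650, (15,11):66066·11+752752→1479478, (15,12):3367·12+66066→106470, (15,13):91·13+3367→4550, (15,14):1·14+91→105, (15,15):0·15+1→1
@16  (16,1):1·1+0→1, (16,2):16383·2+1→32767, (16,3):2375101·3+16383→7141686, (16,4):42355950·4+2375101→171798901, (16,5):210766920·5+42355950→1096190550, (16,6):420693273·6+210766920→2734926558, (16,7):408741333·7+420693273→3281882604, (16,8):216627840·8+408741333→2141764053, (16,9):67128490·9+216627840→820784250, (16,10):12662650·10+67128490→193754990, (16,11):1479478·11+12662650→28936908, (16,12):106470·12+1479478→2757118, (16,13):4550·13+106470→165620, (16,14):105·14+4550→6020, (16,15):1·15+105→120, (16,16):0·16+1→1
B_16 = ΣS(16,k) = 1+32767+7141686+171798901+1096190550+2734926558+3281882604+2141764053+820784250+193754990+28936908+2757118+165620+6020+120+1 = 10480142147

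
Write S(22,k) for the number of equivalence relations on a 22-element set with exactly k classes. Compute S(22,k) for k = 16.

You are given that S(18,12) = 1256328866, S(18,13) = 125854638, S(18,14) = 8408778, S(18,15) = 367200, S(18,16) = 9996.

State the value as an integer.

row 19: T[19][13]=13·125854638+1256328866=2892439160  T[19][14]=14·8408778+125854638=243577530  T[19][15]=15·367200+8408778=13916778  T[19][16]=16·9996+367200=527136
row 20: T[20][14]=14·243577530+2892439160=6302524580  T[20][15]=15·13916778+243577530=452329200  T[20][16]=16·527136+13916778=22350954
row 21: T[21][15]=15·452329200+6302524580=13087462580  T[21][16]=16·22350954+452329200=809944464
row 22: T[22][16]=16·809944464+13087462580=26046574004
Read S(22,16) = 26046574004.

26046574004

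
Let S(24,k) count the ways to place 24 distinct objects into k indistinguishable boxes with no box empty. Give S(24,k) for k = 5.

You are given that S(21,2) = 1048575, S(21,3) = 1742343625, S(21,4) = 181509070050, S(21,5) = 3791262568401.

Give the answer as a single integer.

i=22: T(22,3)=1048575+3·1742343625=5228079450 | T(22,4)=1742343625+4·181509070050=727778623825 | T(22,5)=181509070050+5·3791262568401=19137821912055
i=23: T(23,4)=5228079450+4·727778623825=2916342574750 | T(23,5)=727778623825+5·19137821912055=96416888184100
i=24: T(24,5)=2916342574750+5·96416888184100=485000783495250
Read S(24,5) = 485000783495250.

485000783495250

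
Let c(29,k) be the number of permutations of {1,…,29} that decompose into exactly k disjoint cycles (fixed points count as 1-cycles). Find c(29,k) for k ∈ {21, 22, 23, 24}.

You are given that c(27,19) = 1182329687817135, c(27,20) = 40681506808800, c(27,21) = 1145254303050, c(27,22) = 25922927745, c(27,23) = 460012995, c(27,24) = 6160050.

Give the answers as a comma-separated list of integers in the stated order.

i=28: T(28,20)=1182329687817135+27·40681506808800=2280730371654735 | T(28,21)=40681506808800+27·1145254303050=71603372991150 | T(28,22)=1145254303050+27·25922927745=1845173352165 | T(28,23)=25922927745+27·460012995=38343278610 | T(28,24)=460012995+27·6160050=626334345
i=29: T(29,21)=2280730371654735+28·71603372991150=4285624815406935 | T(29,22)=71603372991150+28·1845173352165=123268226851770 | T(29,23)=1845173352165+28·38343278610=2918785153245 | T(29,24)=38343278610+28·626334345=55880640270
Read c(29,21) = 4285624815406935, c(29,22) = 123268226851770, c(29,23) = 2918785153245, c(29,24) = 55880640270.

4285624815406935, 123268226851770, 2918785153245, 55880640270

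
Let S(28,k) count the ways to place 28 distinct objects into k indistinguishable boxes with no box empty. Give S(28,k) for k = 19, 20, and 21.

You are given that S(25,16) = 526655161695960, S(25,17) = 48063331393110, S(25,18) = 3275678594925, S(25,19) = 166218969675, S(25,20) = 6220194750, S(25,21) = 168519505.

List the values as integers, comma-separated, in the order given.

7626292886912700, 474194413703010, 22653141490980

row 26: T[26][17]=17·48063331393110+526655161695960=1343731795378830  T[26][18]=18·3275678594925+48063331393110=107025546101760  T[26][19]=19·166218969675+3275678594925=6433839018750  T[26][20]=20·6220194750+166218969675=290622864675  T[26][21]=21·168519505+6220194750=9759104355
row 27: T[27][18]=18·107025546101760+1343731795378830=3270191625210510  T[27][19]=19·6433839018750+107025546101760=229268487458010  T[27][20]=20·290622864675+6433839018750=12246296312250  T[27][21]=21·9759104355+290622864675=495564056130
row 28: T[28][19]=19·229268487458010+3270191625210510=7626292886912700  T[28][20]=20·12246296312250+229268487458010=474194413703010  T[28][21]=21·495564056130+12246296312250=22653141490980
Read S(28,19) = 7626292886912700, S(28,20) = 474194413703010, S(28,21) = 22653141490980.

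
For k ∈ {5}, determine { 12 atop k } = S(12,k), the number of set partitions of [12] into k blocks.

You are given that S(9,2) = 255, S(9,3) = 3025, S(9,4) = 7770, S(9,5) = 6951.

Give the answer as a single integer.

1379400

i=10: T(10,3)=255+3·3025=9330 | T(10,4)=3025+4·7770=34105 | T(10,5)=7770+5·6951=42525
i=11: T(11,4)=9330+4·34105=145750 | T(11,5)=34105+5·42525=246730
i=12: T(12,5)=145750+5·246730=1379400
Read S(12,5) = 1379400.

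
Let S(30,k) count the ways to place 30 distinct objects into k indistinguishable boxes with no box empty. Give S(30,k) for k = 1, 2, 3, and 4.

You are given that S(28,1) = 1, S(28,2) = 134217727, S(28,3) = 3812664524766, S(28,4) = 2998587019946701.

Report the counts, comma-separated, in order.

r29: T_29,1=1×1+0=1; T_29,2=2×134217727+1=268435455; T_29,3=3×3812664524766+134217727=11438127792025; T_29,4=4×2998587019946701+3812664524766=11998160744311570
r30: T_30,1=1×1+0=1; T_30,2=2×268435455+1=536870911; T_30,3=3×11438127792025+268435455=34314651811530; T_30,4=4×11998160744311570+11438127792025=48004081105038305
Read S(30,1) = 1, S(30,2) = 536870911, S(30,3) = 34314651811530, S(30,4) = 48004081105038305.

1, 536870911, 34314651811530, 48004081105038305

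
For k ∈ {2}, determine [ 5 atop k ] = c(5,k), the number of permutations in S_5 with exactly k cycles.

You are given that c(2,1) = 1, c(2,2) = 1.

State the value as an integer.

50

@3  (3,1):1·2+0→2, (3,2):1·2+1→3
@4  (4,1):2·3+0→6, (4,2):3·3+2→11
@5  (5,2):11·4+6→50
Read c(5,2) = 50.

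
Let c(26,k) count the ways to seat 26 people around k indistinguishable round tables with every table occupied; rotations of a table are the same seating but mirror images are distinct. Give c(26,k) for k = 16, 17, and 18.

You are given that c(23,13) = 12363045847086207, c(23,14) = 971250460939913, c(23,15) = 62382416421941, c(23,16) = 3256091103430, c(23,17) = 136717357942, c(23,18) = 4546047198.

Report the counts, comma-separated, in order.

234961569422786050, 12972753318542875, 595667304367135

[24] T[24,14]:23*971250460939913+12363045847086207=34701806448704206 · T[24,15]:23*62382416421941+971250460939913=2406046038644556 · T[24,16]:23*3256091103430+62382416421941=137272511800831 · T[24,17]:23*136717357942+3256091103430=6400590336096 · T[24,18]:23*4546047198+136717357942=241276443496
[25] T[25,15]:24*2406046038644556+34701806448704206=92446911376173550 · T[25,16]:24*137272511800831+2406046038644556=5700586321864500 · T[25,17]:24*6400590336096+137272511800831=290886679867135 · T[25,18]:24*241276443496+6400590336096=12191224980000
[26] T[26,16]:25*5700586321864500+92446911376173550=234961569422786050 · T[26,17]:25*290886679867135+5700586321864500=12972753318542875 · T[26,18]:25*12191224980000+290886679867135=595667304367135
Read c(26,16) = 234961569422786050, c(26,17) = 12972753318542875, c(26,18) = 595667304367135.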